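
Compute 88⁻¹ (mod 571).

By the extended Euclidean algorithm:
571 = 6*88 + 43
88 = 2*43 + 2
43 = 21*2 + 1
2 = 2*1 + 0
gcd(88, 571) = 1, so the inverse exists.
Bézout: 1 = 43*571 − 279*88.
So 88⁻¹ ≡ −279 ≡ 292 (mod 571).

292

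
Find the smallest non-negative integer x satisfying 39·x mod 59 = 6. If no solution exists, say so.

gcd(39, 59) = 1, so a unique solution mod 59 exists.
39⁻¹ ≡ 56 (mod 59).
x ≡ 56·6 ≡ 41 (mod 59).

41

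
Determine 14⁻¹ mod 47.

47 = 3·14 + 5
14 = 2·5 + 4
5 = 1·4 + 1
4 = 4·1 + 0
gcd(14, 47) = 1, so the inverse exists.
Back-substitute for 1:
1 = 1·5 − 1·4
  = −1·14 + 3·5
  = 3·47 − 10·14
So 14⁻¹ ≡ −10 ≡ 37 (mod 47).

37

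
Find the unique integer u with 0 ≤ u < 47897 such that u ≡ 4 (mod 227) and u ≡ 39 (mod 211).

227⁻¹ mod 211: 227·66 ≡ 1 (mod 211), so 227⁻¹ ≡ 66.
u = 4 + 227·((39 − 4)·66 mod 211) = 4 + 227·200 = 45404.

45404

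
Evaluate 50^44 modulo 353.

44 in binary is 101100, i.e. 44 = 32 + 8 + 4.
50^1 ≡ 50 (mod 353)
50^2 ≡ 50^2 = 2500 ≡ 29 (mod 353)
50^4 ≡ 29^2 = 841 ≡ 135 (mod 353)
50^8 ≡ 135^2 = 18225 ≡ 222 (mod 353)
50^16 ≡ 222^2 = 49284 ≡ 217 (mod 353)
50^32 ≡ 217^2 = 47089 ≡ 140 (mod 353)
50^44 = 50^32 * 50^8 * 50^4 ≡ 140 * 222 * 135 (mod 353).
Accumulate the product:
140 * 222 = 31080 ≡ 16
16 * 135 = 2160 ≡ 42

42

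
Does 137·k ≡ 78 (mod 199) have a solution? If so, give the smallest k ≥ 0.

18

gcd(137, 199) = 1, so a unique solution mod 199 exists.
137⁻¹ ≡ 138 (mod 199).
k ≡ 138·78 ≡ 18 (mod 199).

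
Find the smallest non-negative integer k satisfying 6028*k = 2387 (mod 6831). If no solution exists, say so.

gcd(6028, 6831) = 11, and 11 | 2387, so solutions exist.
Divide through by 11: 548*k = 217 (mod 621).
548⁻¹ ≡ 17 (mod 621).
k ≡ 17*217 ≡ 584 (mod 621).
The smallest non-negative solution is k = 584.

584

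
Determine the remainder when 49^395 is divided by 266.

7

Using repeated squaring:
49^1 ≡ 49 (mod 266)
49^2 ≡ 49^2 = 2401 ≡ 7 (mod 266)
49^4 ≡ 7^2 = 49 (mod 266)
49^8 ≡ 49^2 = 2401 ≡ 7 (mod 266)
49^16 ≡ 7^2 = 49 (mod 266)
49^32 ≡ 49^2 = 2401 ≡ 7 (mod 266)
49^64 ≡ 7^2 = 49 (mod 266)
49^128 ≡ 49^2 = 2401 ≡ 7 (mod 266)
49^256 ≡ 7^2 = 49 (mod 266)
49^395 = 49^256 × 49^128 × 49^8 × 49^2 × 49^1 ≡ 49 × 7 × 7 × 7 × 49 (mod 266).
Accumulate the product:
49 × 7 = 343 ≡ 77
77 × 7 = 539 ≡ 7
7 × 7 = 49
49 × 49 = 2401 ≡ 7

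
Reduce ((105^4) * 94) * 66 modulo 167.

58

(105)^4 ≡ 9 (mod 167)
9 * 94 = 846 ≡ 11 (mod 167)
11 * 66 = 726 ≡ 58 (mod 167)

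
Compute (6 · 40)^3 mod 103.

6 · 40 = 240 ≡ 34 (mod 103)
(34)^3 ≡ 61 (mod 103)

61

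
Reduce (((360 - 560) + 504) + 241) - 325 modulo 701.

360 - 560 = -200 ≡ 501 (mod 701)
501 + 504 = 1005 ≡ 304 (mod 701)
304 + 241 = 545
545 - 325 = 220

220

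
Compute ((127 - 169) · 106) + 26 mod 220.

127 - 169 = -42 ≡ 178 (mod 220)
178 · 106 = 18868 ≡ 168 (mod 220)
168 + 26 = 194

194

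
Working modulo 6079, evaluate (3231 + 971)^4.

3231 + 971 = 4202
(4202)^4 ≡ 1392 (mod 6079)

1392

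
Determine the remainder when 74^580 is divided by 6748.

580 in binary is 1001000100, i.e. 580 = 512 + 64 + 4.
74^1 ≡ 74 (mod 6748)
74^2 ≡ 74^2 = 5476 (mod 6748)
74^4 ≡ 5476^2 = 29986576 ≡ 5212 (mod 6748)
74^8 ≡ 5212^2 = 27164944 ≡ 4244 (mod 6748)
74^16 ≡ 4244^2 = 18011536 ≡ 1124 (mod 6748)
74^32 ≡ 1124^2 = 1263376 ≡ 1500 (mod 6748)
74^64 ≡ 1500^2 = 2250000 ≡ 2916 (mod 6748)
74^128 ≡ 2916^2 = 8503056 ≡ 576 (mod 6748)
74^256 ≡ 576^2 = 331776 ≡ 1124 (mod 6748)
74^512 ≡ 1124^2 = 1263376 ≡ 1500 (mod 6748)
74^580 = 74^512 * 74^64 * 74^4 ≡ 1500 * 2916 * 5212 (mod 6748).
Accumulate the product:
1500 * 2916 = 4374000 ≡ 1296
1296 * 5212 = 6754752 ≡ 4

4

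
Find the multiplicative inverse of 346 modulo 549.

430

549 = 1*346 + 203
346 = 1*203 + 143
203 = 1*143 + 60
143 = 2*60 + 23
60 = 2*23 + 14
23 = 1*14 + 9
14 = 1*9 + 5
9 = 1*5 + 4
5 = 1*4 + 1
4 = 4*1 + 0
gcd(346, 549) = 1, so the inverse exists.
Back-substitute for 1:
1 = 1*5 − 1*4
  = −1*9 + 2*5
  = 2*14 − 3*9
  = −3*23 + 5*14
  = 5*60 − 13*23
  = −13*143 + 31*60
  = 31*203 − 44*143
  = −44*346 + 75*203
  = 75*549 − 119*346
So 346⁻¹ ≡ −119 ≡ 430 (mod 549).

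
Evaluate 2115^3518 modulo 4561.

359

2115^1 ≡ 2115 (mod 4561)
2115^2 ≡ 2115^2 = 4473225 ≡ 3445 (mod 4561)
2115^4 ≡ 3445^2 = 11868025 ≡ 303 (mod 4561)
2115^8 ≡ 303^2 = 91809 ≡ 589 (mod 4561)
2115^16 ≡ 589^2 = 346921 ≡ 285 (mod 4561)
2115^32 ≡ 285^2 = 81225 ≡ 3688 (mod 4561)
2115^64 ≡ 3688^2 = 13601344 ≡ 442 (mod 4561)
2115^128 ≡ 442^2 = 195364 ≡ 3802 (mod 4561)
2115^256 ≡ 3802^2 = 14455204 ≡ 1395 (mod 4561)
2115^512 ≡ 1395^2 = 1946025 ≡ 3039 (mod 4561)
2115^1024 ≡ 3039^2 = 9235521 ≡ 4057 (mod 4561)
2115^2048 ≡ 4057^2 = 16459249 ≡ 3161 (mod 4561)
2115^3518 = 2115^2048 * 2115^1024 * 2115^256 * 2115^128 * 2115^32 * 2115^16 * 2115^8 * 2115^4 * 2115^2 ≡ 3161 * 4057 * 1395 * 3802 * 3688 * 285 * 589 * 303 * 3445 (mod 4561).
Accumulate the product:
3161 * 4057 = 12824177 ≡ 3206
3206 * 1395 = 4472370 ≡ 2590
2590 * 3802 = 9847180 ≡ 4542
4542 * 3688 = 16750896 ≡ 2904
2904 * 285 = 827640 ≡ 2099
2099 * 589 = 1236311 ≡ 280
280 * 303 = 84840 ≡ 2742
2742 * 3445 = 9446190 ≡ 359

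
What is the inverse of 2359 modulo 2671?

2671 = 1*2359 + 312
2359 = 7*312 + 175
312 = 1*175 + 137
175 = 1*137 + 38
137 = 3*38 + 23
38 = 1*23 + 15
23 = 1*15 + 8
15 = 1*8 + 7
8 = 1*7 + 1
7 = 7*1 + 0
gcd(2359, 2671) = 1, so the inverse exists.
Back-substitute for 1:
1 = 1*8 − 1*7
  = −1*15 + 2*8
  = 2*23 − 3*15
  = −3*38 + 5*23
  = 5*137 − 18*38
  = −18*175 + 23*137
  = 23*312 − 41*175
  = −41*2359 + 310*312
  = 310*2671 − 351*2359
So 2359⁻¹ ≡ −351 ≡ 2320 (mod 2671).

2320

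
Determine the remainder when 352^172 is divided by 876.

568

By square-and-multiply:
172 in binary is 10101100, i.e. 172 = 128 + 32 + 8 + 4.
352^1 ≡ 352 (mod 876)
352^2 ≡ 352^2 = 123904 ≡ 388 (mod 876)
352^4 ≡ 388^2 = 150544 ≡ 748 (mod 876)
352^8 ≡ 748^2 = 559504 ≡ 616 (mod 876)
352^16 ≡ 616^2 = 379456 ≡ 148 (mod 876)
352^32 ≡ 148^2 = 21904 ≡ 4 (mod 876)
352^64 ≡ 4^2 = 16 (mod 876)
352^128 ≡ 16^2 = 256 (mod 876)
352^172 = 352^128 × 352^32 × 352^8 × 352^4 ≡ 256 × 4 × 616 × 748 (mod 876).
Accumulate the product:
256 × 4 = 1024 ≡ 148
148 × 616 = 91168 ≡ 64
64 × 748 = 47872 ≡ 568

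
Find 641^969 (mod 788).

389

969 in binary is 1111001001, i.e. 969 = 512 + 256 + 128 + 64 + 8 + 1.
641^1 ≡ 641 (mod 788)
641^2 ≡ 641^2 = 410881 ≡ 333 (mod 788)
641^4 ≡ 333^2 = 110889 ≡ 569 (mod 788)
641^8 ≡ 569^2 = 323761 ≡ 681 (mod 788)
641^16 ≡ 681^2 = 463761 ≡ 417 (mod 788)
641^32 ≡ 417^2 = 173889 ≡ 529 (mod 788)
641^64 ≡ 529^2 = 279841 ≡ 101 (mod 788)
641^128 ≡ 101^2 = 10201 ≡ 745 (mod 788)
641^256 ≡ 745^2 = 555025 ≡ 273 (mod 788)
641^512 ≡ 273^2 = 74529 ≡ 457 (mod 788)
641^969 = 641^512 * 641^256 * 641^128 * 641^64 * 641^8 * 641^1 ≡ 457 * 273 * 745 * 101 * 681 * 641 (mod 788).
Accumulate the product:
457 * 273 = 124761 ≡ 257
257 * 745 = 191465 ≡ 769
769 * 101 = 77669 ≡ 445
445 * 681 = 303045 ≡ 453
453 * 641 = 290373 ≡ 389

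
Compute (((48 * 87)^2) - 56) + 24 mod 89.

48 * 87 = 4176 ≡ 82 (mod 89)
(82)^2 ≡ 49 (mod 89)
49 - 56 = -7 ≡ 82 (mod 89)
82 + 24 = 106 ≡ 17 (mod 89)

17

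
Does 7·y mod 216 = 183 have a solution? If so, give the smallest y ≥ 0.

gcd(7, 216) = 1, so a unique solution mod 216 exists.
7⁻¹ ≡ 31 (mod 216).
y ≡ 31·183 ≡ 57 (mod 216).

57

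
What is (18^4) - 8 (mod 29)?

(18)^4 ≡ 25 (mod 29)
25 - 8 = 17

17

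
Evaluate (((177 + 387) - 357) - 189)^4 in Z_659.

177 + 387 = 564
564 - 357 = 207
207 - 189 = 18
(18)^4 ≡ 195 (mod 659)

195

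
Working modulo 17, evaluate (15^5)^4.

16

(15)^5 ≡ 2 (mod 17)
(2)^4 ≡ 16 (mod 17)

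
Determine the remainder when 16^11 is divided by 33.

16

11 in binary is 1011, i.e. 11 = 8 + 2 + 1.
16^1 ≡ 16 (mod 33)
16^2 ≡ 16^2 = 256 ≡ 25 (mod 33)
16^4 ≡ 25^2 = 625 ≡ 31 (mod 33)
16^8 ≡ 31^2 = 961 ≡ 4 (mod 33)
16^11 = 16^8 × 16^2 × 16^1 ≡ 4 × 25 × 16 (mod 33).
Accumulate the product:
4 × 25 = 100 ≡ 1
1 × 16 = 16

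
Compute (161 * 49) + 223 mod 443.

138

161 * 49 = 7889 ≡ 358 (mod 443)
358 + 223 = 581 ≡ 138 (mod 443)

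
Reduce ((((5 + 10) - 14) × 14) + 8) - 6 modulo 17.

5 + 10 = 15
15 - 14 = 1
1 × 14 = 14
14 + 8 = 22 ≡ 5 (mod 17)
5 - 6 = -1 ≡ 16 (mod 17)

16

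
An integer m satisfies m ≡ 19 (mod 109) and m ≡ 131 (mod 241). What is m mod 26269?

109⁻¹ mod 241: 109×199 ≡ 1 (mod 241), so 109⁻¹ ≡ 199.
m = 19 + 109×((131 − 19)×199 mod 241) = 19 + 109×116 = 12663.
Check: 12663 mod 109 = 19, 12663 mod 241 = 131. ✓

12663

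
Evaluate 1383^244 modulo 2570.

891

Compute successive squares:
244 in binary is 11110100, i.e. 244 = 128 + 64 + 32 + 16 + 4.
1383^1 ≡ 1383 (mod 2570)
1383^2 ≡ 1383^2 = 1912689 ≡ 609 (mod 2570)
1383^4 ≡ 609^2 = 370881 ≡ 801 (mod 2570)
1383^8 ≡ 801^2 = 641601 ≡ 1671 (mod 2570)
1383^16 ≡ 1671^2 = 2792241 ≡ 1221 (mod 2570)
1383^32 ≡ 1221^2 = 1490841 ≡ 241 (mod 2570)
1383^64 ≡ 241^2 = 58081 ≡ 1541 (mod 2570)
1383^128 ≡ 1541^2 = 2374681 ≡ 1 (mod 2570)
1383^244 = 1383^128 * 1383^64 * 1383^32 * 1383^16 * 1383^4 ≡ 1 * 1541 * 241 * 1221 * 801 (mod 2570).
Accumulate the product:
1 * 1541 = 1541
1541 * 241 = 371381 ≡ 1301
1301 * 1221 = 1588521 ≡ 261
261 * 801 = 209061 ≡ 891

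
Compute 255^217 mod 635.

255

217 in binary is 11011001, i.e. 217 = 128 + 64 + 16 + 8 + 1.
255^1 ≡ 255 (mod 635)
255^2 ≡ 255^2 = 65025 ≡ 255 (mod 635)
255^4 ≡ 255^2 = 65025 ≡ 255 (mod 635)
255^8 ≡ 255^2 = 65025 ≡ 255 (mod 635)
255^16 ≡ 255^2 = 65025 ≡ 255 (mod 635)
255^32 ≡ 255^2 = 65025 ≡ 255 (mod 635)
255^64 ≡ 255^2 = 65025 ≡ 255 (mod 635)
255^128 ≡ 255^2 = 65025 ≡ 255 (mod 635)
255^217 = 255^128 * 255^64 * 255^16 * 255^8 * 255^1 ≡ 255 * 255 * 255 * 255 * 255 (mod 635).
Accumulate the product:
255 * 255 = 65025 ≡ 255
255 * 255 = 65025 ≡ 255
255 * 255 = 65025 ≡ 255
255 * 255 = 65025 ≡ 255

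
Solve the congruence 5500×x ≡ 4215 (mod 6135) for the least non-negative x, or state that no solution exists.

660

gcd(5500, 6135) = 5, and 5 | 4215, so solutions exist.
Divide through by 5: 1100×x ≡ 843 mod 1227.
1100⁻¹ ≡ 599 (mod 1227).
x ≡ 599×843 ≡ 660 (mod 1227).
The smallest non-negative solution is x = 660.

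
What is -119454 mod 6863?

4080

-119454 = -18·6863 + 4080, so -119454 ≡ 4080 (mod 6863).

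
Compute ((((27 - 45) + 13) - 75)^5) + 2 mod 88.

34

27 - 45 = -18 ≡ 70 (mod 88)
70 + 13 = 83
83 - 75 = 8
(8)^5 ≡ 32 (mod 88)
32 + 2 = 34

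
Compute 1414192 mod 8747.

1414192 = 161·8747 + 5925, so 1414192 ≡ 5925 (mod 8747).

5925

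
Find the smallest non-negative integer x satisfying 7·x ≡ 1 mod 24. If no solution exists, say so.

gcd(7, 24) = 1, so a unique solution mod 24 exists.
7⁻¹ ≡ 7 (mod 24).
x ≡ 7·1 ≡ 7 (mod 24).

7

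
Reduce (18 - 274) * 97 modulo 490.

18 - 274 = -256 ≡ 234 (mod 490)
234 * 97 = 22698 ≡ 158 (mod 490)

158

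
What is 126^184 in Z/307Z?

Compute successive squares:
184 in binary is 10111000, i.e. 184 = 128 + 32 + 16 + 8.
126^1 ≡ 126 (mod 307)
126^2 ≡ 126^2 = 15876 ≡ 219 (mod 307)
126^4 ≡ 219^2 = 47961 ≡ 69 (mod 307)
126^8 ≡ 69^2 = 4761 ≡ 156 (mod 307)
126^16 ≡ 156^2 = 24336 ≡ 83 (mod 307)
126^32 ≡ 83^2 = 6889 ≡ 135 (mod 307)
126^64 ≡ 135^2 = 18225 ≡ 112 (mod 307)
126^128 ≡ 112^2 = 12544 ≡ 264 (mod 307)
126^184 = 126^128 × 126^32 × 126^16 × 126^8 ≡ 264 × 135 × 83 × 156 (mod 307).
Accumulate the product:
264 × 135 = 35640 ≡ 28
28 × 83 = 2324 ≡ 175
175 × 156 = 27300 ≡ 284

284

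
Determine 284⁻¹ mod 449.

By the extended Euclidean algorithm:
449 = 1*284 + 165
284 = 1*165 + 119
165 = 1*119 + 46
119 = 2*46 + 27
46 = 1*27 + 19
27 = 1*19 + 8
19 = 2*8 + 3
8 = 2*3 + 2
3 = 1*2 + 1
2 = 2*1 + 0
gcd(284, 449) = 1, so the inverse exists.
Bézout: 1 = 105*449 − 166*284.
So 284⁻¹ ≡ −166 ≡ 283 (mod 449).

283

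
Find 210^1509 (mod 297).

210^1 ≡ 210 (mod 297)
210^2 ≡ 210^2 = 44100 ≡ 144 (mod 297)
210^4 ≡ 144^2 = 20736 ≡ 243 (mod 297)
210^8 ≡ 243^2 = 59049 ≡ 243 (mod 297)
210^16 ≡ 243^2 = 59049 ≡ 243 (mod 297)
210^32 ≡ 243^2 = 59049 ≡ 243 (mod 297)
210^64 ≡ 243^2 = 59049 ≡ 243 (mod 297)
210^128 ≡ 243^2 = 59049 ≡ 243 (mod 297)
210^256 ≡ 243^2 = 59049 ≡ 243 (mod 297)
210^512 ≡ 243^2 = 59049 ≡ 243 (mod 297)
210^1024 ≡ 243^2 = 59049 ≡ 243 (mod 297)
210^1509 = 210^1024 * 210^256 * 210^128 * 210^64 * 210^32 * 210^4 * 210^1 ≡ 243 * 243 * 243 * 243 * 243 * 243 * 210 (mod 297).
Accumulate the product:
243 * 243 = 59049 ≡ 243
243 * 243 = 59049 ≡ 243
243 * 243 = 59049 ≡ 243
243 * 243 = 59049 ≡ 243
243 * 243 = 59049 ≡ 243
243 * 210 = 51030 ≡ 243

243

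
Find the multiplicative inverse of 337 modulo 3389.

2675

3389 = 10·337 + 19
337 = 17·19 + 14
19 = 1·14 + 5
14 = 2·5 + 4
5 = 1·4 + 1
4 = 4·1 + 0
gcd(337, 3389) = 1, so the inverse exists.
Bézout: 1 = 71·3389 − 714·337.
So 337⁻¹ ≡ −714 ≡ 2675 (mod 3389).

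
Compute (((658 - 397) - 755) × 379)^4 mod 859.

658 - 397 = 261
261 - 755 = -494 ≡ 365 (mod 859)
365 × 379 = 138335 ≡ 36 (mod 859)
(36)^4 ≡ 271 (mod 859)

271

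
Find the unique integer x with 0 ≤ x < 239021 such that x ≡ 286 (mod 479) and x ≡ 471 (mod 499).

175121

479⁻¹ mod 499: 479*474 ≡ 1 (mod 499), so 479⁻¹ ≡ 474.
x = 286 + 479*((471 − 286)*474 mod 499) = 286 + 479*365 = 175121.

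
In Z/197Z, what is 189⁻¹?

Apply the Euclidean algorithm and back-substitute:
197 = 1×189 + 8
189 = 23×8 + 5
8 = 1×5 + 3
5 = 1×3 + 2
3 = 1×2 + 1
2 = 2×1 + 0
gcd(189, 197) = 1, so the inverse exists.
Bézout: 1 = 71×197 − 74×189.
So 189⁻¹ ≡ −74 ≡ 123 (mod 197).

123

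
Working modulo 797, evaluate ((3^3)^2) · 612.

625

(3)^3 ≡ 27 (mod 797)
(27)^2 ≡ 729 (mod 797)
729 · 612 = 446148 ≡ 625 (mod 797)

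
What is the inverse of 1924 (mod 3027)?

2179

3027 = 1·1924 + 1103
1924 = 1·1103 + 821
1103 = 1·821 + 282
821 = 2·282 + 257
282 = 1·257 + 25
257 = 10·25 + 7
25 = 3·7 + 4
7 = 1·4 + 3
4 = 1·3 + 1
3 = 3·1 + 0
gcd(1924, 3027) = 1, so the inverse exists.
Bézout: 1 = 539·3027 − 848·1924.
So 1924⁻¹ ≡ −848 ≡ 2179 (mod 3027).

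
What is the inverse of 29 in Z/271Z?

271 = 9·29 + 10
29 = 2·10 + 9
10 = 1·9 + 1
9 = 9·1 + 0
gcd(29, 271) = 1, so the inverse exists.
Bézout: 1 = 3·271 − 28·29.
So 29⁻¹ ≡ −28 ≡ 243 (mod 271).

243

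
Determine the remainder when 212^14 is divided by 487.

14 in binary is 1110, i.e. 14 = 8 + 4 + 2.
212^1 ≡ 212 (mod 487)
212^2 ≡ 212^2 = 44944 ≡ 140 (mod 487)
212^4 ≡ 140^2 = 19600 ≡ 120 (mod 487)
212^8 ≡ 120^2 = 14400 ≡ 277 (mod 487)
212^14 = 212^8 · 212^4 · 212^2 ≡ 277 · 120 · 140 (mod 487).
Accumulate the product:
277 · 120 = 33240 ≡ 124
124 · 140 = 17360 ≡ 315

315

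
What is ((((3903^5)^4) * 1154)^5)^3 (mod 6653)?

(3903)^5 ≡ 258 (mod 6653)
(258)^4 ≡ 1156 (mod 6653)
1156 * 1154 = 1334024 ≡ 3424 (mod 6653)
(3424)^5 ≡ 41 (mod 6653)
(41)^3 ≡ 2391 (mod 6653)

2391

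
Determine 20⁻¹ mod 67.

Run the extended Euclidean algorithm:
67 = 3*20 + 7
20 = 2*7 + 6
7 = 1*6 + 1
6 = 6*1 + 0
gcd(20, 67) = 1, so the inverse exists.
Bézout: 1 = 3*67 − 10*20.
So 20⁻¹ ≡ −10 ≡ 57 (mod 67).

57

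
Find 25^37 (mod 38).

Compute successive squares:
37 in binary is 100101, i.e. 37 = 32 + 4 + 1.
25^1 ≡ 25 (mod 38)
25^2 ≡ 25^2 = 625 ≡ 17 (mod 38)
25^4 ≡ 17^2 = 289 ≡ 23 (mod 38)
25^8 ≡ 23^2 = 529 ≡ 35 (mod 38)
25^16 ≡ 35^2 = 1225 ≡ 9 (mod 38)
25^32 ≡ 9^2 = 81 ≡ 5 (mod 38)
25^37 = 25^32 * 25^4 * 25^1 ≡ 5 * 23 * 25 (mod 38).
Accumulate the product:
5 * 23 = 115 ≡ 1
1 * 25 = 25

25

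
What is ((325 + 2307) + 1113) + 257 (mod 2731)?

325 + 2307 = 2632
2632 + 1113 = 3745 ≡ 1014 (mod 2731)
1014 + 257 = 1271

1271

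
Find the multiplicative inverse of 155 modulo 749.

29

Apply the Euclidean algorithm and back-substitute:
749 = 4*155 + 129
155 = 1*129 + 26
129 = 4*26 + 25
26 = 1*25 + 1
25 = 25*1 + 0
gcd(155, 749) = 1, so the inverse exists.
Bézout: 1 = −6*749 + 29*155.
So 155⁻¹ ≡ 29 (mod 749).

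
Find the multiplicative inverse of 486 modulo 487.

486

Apply the Euclidean algorithm and back-substitute:
487 = 1·486 + 1
486 = 486·1 + 0
gcd(486, 487) = 1, so the inverse exists.
Back-substitute for 1:
1 = 1·487 − 1·486
So 486⁻¹ ≡ −1 ≡ 486 (mod 487).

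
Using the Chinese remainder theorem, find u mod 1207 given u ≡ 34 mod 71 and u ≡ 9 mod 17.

71⁻¹ mod 17: 71*6 ≡ 1 (mod 17), so 71⁻¹ ≡ 6.
u = 34 + 71*((9 − 34)*6 mod 17) = 34 + 71*3 = 247.

247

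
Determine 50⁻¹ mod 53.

35

53 = 1·50 + 3
50 = 16·3 + 2
3 = 1·2 + 1
2 = 2·1 + 0
gcd(50, 53) = 1, so the inverse exists.
Bézout: 1 = 17·53 − 18·50.
So 50⁻¹ ≡ −18 ≡ 35 (mod 53).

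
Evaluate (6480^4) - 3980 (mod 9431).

(6480)^4 ≡ 429 (mod 9431)
429 - 3980 = -3551 ≡ 5880 (mod 9431)

5880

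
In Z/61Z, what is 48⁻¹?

14

By the extended Euclidean algorithm:
61 = 1*48 + 13
48 = 3*13 + 9
13 = 1*9 + 4
9 = 2*4 + 1
4 = 4*1 + 0
gcd(48, 61) = 1, so the inverse exists.
Back-substitute for 1:
1 = 1*9 − 2*4
  = −2*13 + 3*9
  = 3*48 − 11*13
  = −11*61 + 14*48
So 48⁻¹ ≡ 14 (mod 61).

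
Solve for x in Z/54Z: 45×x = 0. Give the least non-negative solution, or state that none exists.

gcd(45, 54) = 9, and 9 | 0, so solutions exist.
Divide through by 9: 5×x mod 6 = 0.
5⁻¹ ≡ 5 (mod 6).
x ≡ 5×0 ≡ 0 (mod 6).
The smallest non-negative solution is x = 0.

0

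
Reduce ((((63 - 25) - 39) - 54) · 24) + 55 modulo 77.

44

63 - 25 = 38
38 - 39 = -1 ≡ 76 (mod 77)
76 - 54 = 22
22 · 24 = 528 ≡ 66 (mod 77)
66 + 55 = 121 ≡ 44 (mod 77)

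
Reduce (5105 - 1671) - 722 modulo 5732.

2712

5105 - 1671 = 3434
3434 - 722 = 2712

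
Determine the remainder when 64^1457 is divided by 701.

Using repeated squaring:
1457 in binary is 10110110001, i.e. 1457 = 1024 + 256 + 128 + 32 + 16 + 1.
64^1 ≡ 64 (mod 701)
64^2 ≡ 64^2 = 4096 ≡ 591 (mod 701)
64^4 ≡ 591^2 = 349281 ≡ 183 (mod 701)
64^8 ≡ 183^2 = 33489 ≡ 542 (mod 701)
64^16 ≡ 542^2 = 293764 ≡ 45 (mod 701)
64^32 ≡ 45^2 = 2025 ≡ 623 (mod 701)
64^64 ≡ 623^2 = 388129 ≡ 476 (mod 701)
64^128 ≡ 476^2 = 226576 ≡ 153 (mod 701)
64^256 ≡ 153^2 = 23409 ≡ 276 (mod 701)
64^512 ≡ 276^2 = 76176 ≡ 468 (mod 701)
64^1024 ≡ 468^2 = 219024 ≡ 312 (mod 701)
64^1457 = 64^1024 * 64^256 * 64^128 * 64^32 * 64^16 * 64^1 ≡ 312 * 276 * 153 * 623 * 45 * 64 (mod 701).
Accumulate the product:
312 * 276 = 86112 ≡ 590
590 * 153 = 90270 ≡ 542
542 * 623 = 337666 ≡ 485
485 * 45 = 21825 ≡ 94
94 * 64 = 6016 ≡ 408

408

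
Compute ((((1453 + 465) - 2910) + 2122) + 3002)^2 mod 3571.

473

1453 + 465 = 1918
1918 - 2910 = -992 ≡ 2579 (mod 3571)
2579 + 2122 = 4701 ≡ 1130 (mod 3571)
1130 + 3002 = 4132 ≡ 561 (mod 3571)
(561)^2 ≡ 473 (mod 3571)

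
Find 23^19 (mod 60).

47

Using repeated squaring:
19 in binary is 10011, i.e. 19 = 16 + 2 + 1.
23^1 ≡ 23 (mod 60)
23^2 ≡ 23^2 = 529 ≡ 49 (mod 60)
23^4 ≡ 49^2 = 2401 ≡ 1 (mod 60)
23^8 ≡ 1^2 = 1 (mod 60)
23^16 ≡ 1^2 = 1 (mod 60)
23^19 = 23^16 · 23^2 · 23^1 ≡ 1 · 49 · 23 (mod 60).
Accumulate the product:
1 · 49 = 49
49 · 23 = 1127 ≡ 47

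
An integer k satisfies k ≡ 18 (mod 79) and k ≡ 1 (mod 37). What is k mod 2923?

79⁻¹ mod 37: 79×15 ≡ 1 (mod 37), so 79⁻¹ ≡ 15.
k = 18 + 79×((1 − 18)×15 mod 37) = 18 + 79×4 = 334.

334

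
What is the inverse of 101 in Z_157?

Run the extended Euclidean algorithm:
157 = 1*101 + 56
101 = 1*56 + 45
56 = 1*45 + 11
45 = 4*11 + 1
11 = 11*1 + 0
gcd(101, 157) = 1, so the inverse exists.
Back-substitute for 1:
1 = 1*45 − 4*11
  = −4*56 + 5*45
  = 5*101 − 9*56
  = −9*157 + 14*101
So 101⁻¹ ≡ 14 (mod 157).

14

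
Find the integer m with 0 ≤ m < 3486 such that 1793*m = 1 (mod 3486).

1499

Run the extended Euclidean algorithm:
3486 = 1·1793 + 1693
1793 = 1·1693 + 100
1693 = 16·100 + 93
100 = 1·93 + 7
93 = 13·7 + 2
7 = 3·2 + 1
2 = 2·1 + 0
gcd(1793, 3486) = 1, so the inverse exists.
Back-substitute for 1:
1 = 1·7 − 3·2
  = −3·93 + 40·7
  = 40·100 − 43·93
  = −43·1693 + 728·100
  = 728·1793 − 771·1693
  = −771·3486 + 1499·1793
So 1793⁻¹ ≡ 1499 (mod 3486).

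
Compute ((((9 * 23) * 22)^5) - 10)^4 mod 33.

1

9 * 23 = 207 ≡ 9 (mod 33)
9 * 22 = 198 ≡ 0 (mod 33)
(0)^5 ≡ 0 (mod 33)
0 - 10 = -10 ≡ 23 (mod 33)
(23)^4 ≡ 1 (mod 33)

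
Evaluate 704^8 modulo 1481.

179

Compute successive squares:
704^1 ≡ 704 (mod 1481)
704^2 ≡ 704^2 = 495616 ≡ 962 (mod 1481)
704^4 ≡ 962^2 = 925444 ≡ 1300 (mod 1481)
704^8 ≡ 1300^2 = 1690000 ≡ 179 (mod 1481)
So 704^8 ≡ 179 (mod 1481).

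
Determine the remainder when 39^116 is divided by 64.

Compute successive squares:
39^1 ≡ 39 (mod 64)
39^2 ≡ 39^2 = 1521 ≡ 49 (mod 64)
39^4 ≡ 49^2 = 2401 ≡ 33 (mod 64)
39^8 ≡ 33^2 = 1089 ≡ 1 (mod 64)
39^16 ≡ 1^2 = 1 (mod 64)
39^32 ≡ 1^2 = 1 (mod 64)
39^64 ≡ 1^2 = 1 (mod 64)
39^116 = 39^64 * 39^32 * 39^16 * 39^4 ≡ 1 * 1 * 1 * 33 (mod 64).
Accumulate the product:
1 * 1 = 1
1 * 1 = 1
1 * 33 = 33

33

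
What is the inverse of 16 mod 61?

42

61 = 3·16 + 13
16 = 1·13 + 3
13 = 4·3 + 1
3 = 3·1 + 0
gcd(16, 61) = 1, so the inverse exists.
Back-substitute for 1:
1 = 1·13 − 4·3
  = −4·16 + 5·13
  = 5·61 − 19·16
So 16⁻¹ ≡ −19 ≡ 42 (mod 61).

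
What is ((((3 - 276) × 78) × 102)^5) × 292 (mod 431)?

424

3 - 276 = -273 ≡ 158 (mod 431)
158 × 78 = 12324 ≡ 256 (mod 431)
256 × 102 = 26112 ≡ 252 (mod 431)
(252)^5 ≡ 214 (mod 431)
214 × 292 = 62488 ≡ 424 (mod 431)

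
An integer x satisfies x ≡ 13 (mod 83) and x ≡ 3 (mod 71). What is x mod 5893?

926

83⁻¹ mod 71: 83·6 ≡ 1 (mod 71), so 83⁻¹ ≡ 6.
x = 13 + 83·((3 − 13)·6 mod 71) = 13 + 83·11 = 926.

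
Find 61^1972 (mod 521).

237

Using repeated squaring:
1972 in binary is 11110110100, i.e. 1972 = 1024 + 512 + 256 + 128 + 32 + 16 + 4.
61^1 ≡ 61 (mod 521)
61^2 ≡ 61^2 = 3721 ≡ 74 (mod 521)
61^4 ≡ 74^2 = 5476 ≡ 266 (mod 521)
61^8 ≡ 266^2 = 70756 ≡ 421 (mod 521)
61^16 ≡ 421^2 = 177241 ≡ 101 (mod 521)
61^32 ≡ 101^2 = 10201 ≡ 302 (mod 521)
61^64 ≡ 302^2 = 91204 ≡ 29 (mod 521)
61^128 ≡ 29^2 = 841 ≡ 320 (mod 521)
61^256 ≡ 320^2 = 102400 ≡ 284 (mod 521)
61^512 ≡ 284^2 = 80656 ≡ 422 (mod 521)
61^1024 ≡ 422^2 = 178084 ≡ 423 (mod 521)
61^1972 = 61^1024 · 61^512 · 61^256 · 61^128 · 61^32 · 61^16 · 61^4 ≡ 423 · 422 · 284 · 320 · 302 · 101 · 266 (mod 521).
Accumulate the product:
423 · 422 = 178506 ≡ 324
324 · 284 = 92016 ≡ 320
320 · 320 = 102400 ≡ 284
284 · 302 = 85768 ≡ 324
324 · 101 = 32724 ≡ 422
422 · 266 = 112252 ≡ 237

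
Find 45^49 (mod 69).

By square-and-multiply:
49 in binary is 110001, i.e. 49 = 32 + 16 + 1.
45^1 ≡ 45 (mod 69)
45^2 ≡ 45^2 = 2025 ≡ 24 (mod 69)
45^4 ≡ 24^2 = 576 ≡ 24 (mod 69)
45^8 ≡ 24^2 = 576 ≡ 24 (mod 69)
45^16 ≡ 24^2 = 576 ≡ 24 (mod 69)
45^32 ≡ 24^2 = 576 ≡ 24 (mod 69)
45^49 = 45^32 * 45^16 * 45^1 ≡ 24 * 24 * 45 (mod 69).
Accumulate the product:
24 * 24 = 576 ≡ 24
24 * 45 = 1080 ≡ 45

45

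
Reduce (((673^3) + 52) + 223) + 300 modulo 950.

42

(673)^3 ≡ 417 (mod 950)
417 + 52 = 469
469 + 223 = 692
692 + 300 = 992 ≡ 42 (mod 950)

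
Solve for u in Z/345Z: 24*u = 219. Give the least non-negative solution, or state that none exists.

81

gcd(24, 345) = 3, and 3 | 219, so solutions exist.
Divide through by 3: 8*u = 73 (mod 115).
8⁻¹ ≡ 72 (mod 115).
u ≡ 72*73 ≡ 81 (mod 115).
The smallest non-negative solution is u = 81.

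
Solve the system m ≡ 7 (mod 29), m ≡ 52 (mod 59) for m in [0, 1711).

819

29⁻¹ mod 59: 29×57 ≡ 1 (mod 59), so 29⁻¹ ≡ 57.
m = 7 + 29×((52 − 7)×57 mod 59) = 7 + 29×28 = 819.
Check: 819 mod 29 = 7, 819 mod 59 = 52. ✓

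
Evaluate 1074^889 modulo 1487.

1378

1074^1 ≡ 1074 (mod 1487)
1074^2 ≡ 1074^2 = 1153476 ≡ 1051 (mod 1487)
1074^4 ≡ 1051^2 = 1104601 ≡ 1247 (mod 1487)
1074^8 ≡ 1247^2 = 1555009 ≡ 1094 (mod 1487)
1074^16 ≡ 1094^2 = 1196836 ≡ 1288 (mod 1487)
1074^32 ≡ 1288^2 = 1658944 ≡ 939 (mod 1487)
1074^64 ≡ 939^2 = 881721 ≡ 1417 (mod 1487)
1074^128 ≡ 1417^2 = 2007889 ≡ 439 (mod 1487)
1074^256 ≡ 439^2 = 192721 ≡ 898 (mod 1487)
1074^512 ≡ 898^2 = 806404 ≡ 450 (mod 1487)
1074^889 = 1074^512 * 1074^256 * 1074^64 * 1074^32 * 1074^16 * 1074^8 * 1074^1 ≡ 450 * 898 * 1417 * 939 * 1288 * 1094 * 1074 (mod 1487).
Accumulate the product:
450 * 898 = 404100 ≡ 1123
1123 * 1417 = 1591291 ≡ 201
201 * 939 = 188739 ≡ 1377
1377 * 1288 = 1773576 ≡ 1072
1072 * 1094 = 1172768 ≡ 1012
1012 * 1074 = 1086888 ≡ 1378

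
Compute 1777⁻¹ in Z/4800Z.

Run the extended Euclidean algorithm:
4800 = 2·1777 + 1246
1777 = 1·1246 + 531
1246 = 2·531 + 184
531 = 2·184 + 163
184 = 1·163 + 21
163 = 7·21 + 16
21 = 1·16 + 5
16 = 3·5 + 1
5 = 5·1 + 0
gcd(1777, 4800) = 1, so the inverse exists.
Back-substitute for 1:
1 = 1·16 − 3·5
  = −3·21 + 4·16
  = 4·163 − 31·21
  = −31·184 + 35·163
  = 35·531 − 101·184
  = −101·1246 + 237·531
  = 237·1777 − 338·1246
  = −338·4800 + 913·1777
So 1777⁻¹ ≡ 913 (mod 4800).

913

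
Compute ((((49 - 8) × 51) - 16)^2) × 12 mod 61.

49 - 8 = 41
41 × 51 = 2091 ≡ 17 (mod 61)
17 - 16 = 1
(1)^2 ≡ 1 (mod 61)
1 × 12 = 12

12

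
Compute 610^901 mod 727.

Compute successive squares:
901 in binary is 1110000101, i.e. 901 = 512 + 256 + 128 + 4 + 1.
610^1 ≡ 610 (mod 727)
610^2 ≡ 610^2 = 372100 ≡ 603 (mod 727)
610^4 ≡ 603^2 = 363609 ≡ 109 (mod 727)
610^8 ≡ 109^2 = 11881 ≡ 249 (mod 727)
610^16 ≡ 249^2 = 62001 ≡ 206 (mod 727)
610^32 ≡ 206^2 = 42436 ≡ 270 (mod 727)
610^64 ≡ 270^2 = 72900 ≡ 200 (mod 727)
610^128 ≡ 200^2 = 40000 ≡ 15 (mod 727)
610^256 ≡ 15^2 = 225 (mod 727)
610^512 ≡ 225^2 = 50625 ≡ 462 (mod 727)
610^901 = 610^512 × 610^256 × 610^128 × 610^4 × 610^1 ≡ 462 × 225 × 15 × 109 × 610 (mod 727).
Accumulate the product:
462 × 225 = 103950 ≡ 716
716 × 15 = 10740 ≡ 562
562 × 109 = 61258 ≡ 190
190 × 610 = 115900 ≡ 307

307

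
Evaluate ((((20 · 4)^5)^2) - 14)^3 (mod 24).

20 · 4 = 80 ≡ 8 (mod 24)
(8)^5 ≡ 8 (mod 24)
(8)^2 ≡ 16 (mod 24)
16 - 14 = 2
(2)^3 ≡ 8 (mod 24)

8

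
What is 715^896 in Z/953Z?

882

715^1 ≡ 715 (mod 953)
715^2 ≡ 715^2 = 511225 ≡ 417 (mod 953)
715^4 ≡ 417^2 = 173889 ≡ 443 (mod 953)
715^8 ≡ 443^2 = 196249 ≡ 884 (mod 953)
715^16 ≡ 884^2 = 781456 ≡ 949 (mod 953)
715^32 ≡ 949^2 = 900601 ≡ 16 (mod 953)
715^64 ≡ 16^2 = 256 (mod 953)
715^128 ≡ 256^2 = 65536 ≡ 732 (mod 953)
715^256 ≡ 732^2 = 535824 ≡ 238 (mod 953)
715^512 ≡ 238^2 = 56644 ≡ 417 (mod 953)
715^896 = 715^512 * 715^256 * 715^128 ≡ 417 * 238 * 732 (mod 953).
Accumulate the product:
417 * 238 = 99246 ≡ 134
134 * 732 = 98088 ≡ 882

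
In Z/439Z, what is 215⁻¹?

390

Run the extended Euclidean algorithm:
439 = 2*215 + 9
215 = 23*9 + 8
9 = 1*8 + 1
8 = 8*1 + 0
gcd(215, 439) = 1, so the inverse exists.
Back-substitute for 1:
1 = 1*9 − 1*8
  = −1*215 + 24*9
  = 24*439 − 49*215
So 215⁻¹ ≡ −49 ≡ 390 (mod 439).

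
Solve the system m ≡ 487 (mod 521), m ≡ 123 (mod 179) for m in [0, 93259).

82284

521⁻¹ mod 179: 521*123 ≡ 1 (mod 179), so 521⁻¹ ≡ 123.
m = 487 + 521*((123 − 487)*123 mod 179) = 487 + 521*157 = 82284.
Check: 82284 mod 521 = 487, 82284 mod 179 = 123. ✓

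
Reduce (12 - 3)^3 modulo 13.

12 - 3 = 9
(9)^3 ≡ 1 (mod 13)

1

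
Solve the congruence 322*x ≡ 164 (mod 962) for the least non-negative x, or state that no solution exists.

123

gcd(322, 962) = 2, and 2 | 164, so solutions exist.
Divide through by 2: 161*x ≡ 82 (mod 481).
161⁻¹ ≡ 242 (mod 481).
x ≡ 242*82 ≡ 123 (mod 481).
The smallest non-negative solution is x = 123.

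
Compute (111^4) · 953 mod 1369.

(111)^4 ≡ 0 (mod 1369)
0 · 953 = 0

0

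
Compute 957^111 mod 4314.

3213

957^1 ≡ 957 (mod 4314)
957^2 ≡ 957^2 = 915849 ≡ 1281 (mod 4314)
957^4 ≡ 1281^2 = 1640961 ≡ 1641 (mod 4314)
957^8 ≡ 1641^2 = 2692881 ≡ 945 (mod 4314)
957^16 ≡ 945^2 = 893025 ≡ 27 (mod 4314)
957^32 ≡ 27^2 = 729 (mod 4314)
957^64 ≡ 729^2 = 531441 ≡ 819 (mod 4314)
957^111 = 957^64 · 957^32 · 957^8 · 957^4 · 957^2 · 957^1 ≡ 819 · 729 · 945 · 1641 · 1281 · 957 (mod 4314).
Accumulate the product:
819 · 729 = 597051 ≡ 1719
1719 · 945 = 1624455 ≡ 2391
2391 · 1641 = 3923631 ≡ 2205
2205 · 1281 = 2824605 ≡ 3249
3249 · 957 = 3109293 ≡ 3213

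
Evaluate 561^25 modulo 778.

Using repeated squaring:
561^1 ≡ 561 (mod 778)
561^2 ≡ 561^2 = 314721 ≡ 409 (mod 778)
561^4 ≡ 409^2 = 167281 ≡ 11 (mod 778)
561^8 ≡ 11^2 = 121 (mod 778)
561^16 ≡ 121^2 = 14641 ≡ 637 (mod 778)
561^25 = 561^16 × 561^8 × 561^1 ≡ 637 × 121 × 561 (mod 778).
Accumulate the product:
637 × 121 = 77077 ≡ 55
55 × 561 = 30855 ≡ 513

513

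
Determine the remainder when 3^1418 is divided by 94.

89

Using repeated squaring:
1418 in binary is 10110001010, i.e. 1418 = 1024 + 256 + 128 + 8 + 2.
3^1 ≡ 3 (mod 94)
3^2 ≡ 3^2 = 9 (mod 94)
3^4 ≡ 9^2 = 81 (mod 94)
3^8 ≡ 81^2 = 6561 ≡ 75 (mod 94)
3^16 ≡ 75^2 = 5625 ≡ 79 (mod 94)
3^32 ≡ 79^2 = 6241 ≡ 37 (mod 94)
3^64 ≡ 37^2 = 1369 ≡ 53 (mod 94)
3^128 ≡ 53^2 = 2809 ≡ 83 (mod 94)
3^256 ≡ 83^2 = 6889 ≡ 27 (mod 94)
3^512 ≡ 27^2 = 729 ≡ 71 (mod 94)
3^1024 ≡ 71^2 = 5041 ≡ 59 (mod 94)
3^1418 = 3^1024 × 3^256 × 3^128 × 3^8 × 3^2 ≡ 59 × 27 × 83 × 75 × 9 (mod 94).
Accumulate the product:
59 × 27 = 1593 ≡ 89
89 × 83 = 7387 ≡ 55
55 × 75 = 4125 ≡ 83
83 × 9 = 747 ≡ 89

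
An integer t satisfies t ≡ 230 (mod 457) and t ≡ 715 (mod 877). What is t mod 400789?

457⁻¹ mod 877: 457×403 ≡ 1 (mod 877), so 457⁻¹ ≡ 403.
t = 230 + 457×((715 − 230)×403 mod 877) = 230 + 457×761 = 348007.
Check: 348007 mod 457 = 230, 348007 mod 877 = 715. ✓

348007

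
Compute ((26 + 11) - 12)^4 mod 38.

23

26 + 11 = 37
37 - 12 = 25
(25)^4 ≡ 23 (mod 38)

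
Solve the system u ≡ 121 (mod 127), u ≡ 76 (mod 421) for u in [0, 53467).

127⁻¹ mod 421: 127×242 ≡ 1 (mod 421), so 127⁻¹ ≡ 242.
u = 121 + 127×((76 − 121)×242 mod 421) = 121 + 127×56 = 7233.

7233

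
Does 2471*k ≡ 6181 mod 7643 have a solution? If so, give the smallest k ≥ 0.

gcd(2471, 7643) = 1, so a unique solution mod 7643 exists.
2471⁻¹ ≡ 6347 (mod 7643).
k ≡ 6347*6181 ≡ 6931 (mod 7643).

6931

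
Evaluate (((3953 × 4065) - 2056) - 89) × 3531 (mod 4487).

3953 × 4065 = 16068945 ≡ 998 (mod 4487)
998 - 2056 = -1058 ≡ 3429 (mod 4487)
3429 - 89 = 3340
3340 × 3531 = 11793540 ≡ 1704 (mod 4487)

1704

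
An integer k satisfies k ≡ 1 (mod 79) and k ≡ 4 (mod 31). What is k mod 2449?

79⁻¹ mod 31: 79·11 ≡ 1 (mod 31), so 79⁻¹ ≡ 11.
k = 1 + 79·((4 − 1)·11 mod 31) = 1 + 79·2 = 159.

159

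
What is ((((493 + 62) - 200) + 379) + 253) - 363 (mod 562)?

493 + 62 = 555
555 - 200 = 355
355 + 379 = 734 ≡ 172 (mod 562)
172 + 253 = 425
425 - 363 = 62

62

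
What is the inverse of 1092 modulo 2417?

1556

Apply the Euclidean algorithm and back-substitute:
2417 = 2*1092 + 233
1092 = 4*233 + 160
233 = 1*160 + 73
160 = 2*73 + 14
73 = 5*14 + 3
14 = 4*3 + 2
3 = 1*2 + 1
2 = 2*1 + 0
gcd(1092, 2417) = 1, so the inverse exists.
Back-substitute for 1:
1 = 1*3 − 1*2
  = −1*14 + 5*3
  = 5*73 − 26*14
  = −26*160 + 57*73
  = 57*233 − 83*160
  = −83*1092 + 389*233
  = 389*2417 − 861*1092
So 1092⁻¹ ≡ −861 ≡ 1556 (mod 2417).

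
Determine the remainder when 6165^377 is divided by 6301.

5795

Using repeated squaring:
377 in binary is 101111001, i.e. 377 = 256 + 64 + 32 + 16 + 8 + 1.
6165^1 ≡ 6165 (mod 6301)
6165^2 ≡ 6165^2 = 38007225 ≡ 5894 (mod 6301)
6165^4 ≡ 5894^2 = 34739236 ≡ 1823 (mod 6301)
6165^8 ≡ 1823^2 = 3323329 ≡ 2702 (mod 6301)
6165^16 ≡ 2702^2 = 7300804 ≡ 4246 (mod 6301)
6165^32 ≡ 4246^2 = 18028516 ≡ 1355 (mod 6301)
6165^64 ≡ 1355^2 = 1836025 ≡ 2434 (mod 6301)
6165^128 ≡ 2434^2 = 5924356 ≡ 1416 (mod 6301)
6165^256 ≡ 1416^2 = 2005056 ≡ 1338 (mod 6301)
6165^377 = 6165^256 × 6165^64 × 6165^32 × 6165^16 × 6165^8 × 6165^1 ≡ 1338 × 2434 × 1355 × 4246 × 2702 × 6165 (mod 6301).
Accumulate the product:
1338 × 2434 = 3256692 ≡ 5376
5376 × 1355 = 7284480 ≡ 524
524 × 4246 = 2224904 ≡ 651
651 × 2702 = 1759002 ≡ 1023
1023 × 6165 = 6306795 ≡ 5795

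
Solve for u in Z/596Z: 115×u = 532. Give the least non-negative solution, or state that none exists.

gcd(115, 596) = 1, so a unique solution mod 596 exists.
115⁻¹ ≡ 539 (mod 596).
u ≡ 539×532 ≡ 72 (mod 596).

72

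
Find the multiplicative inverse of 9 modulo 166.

37

166 = 18*9 + 4
9 = 2*4 + 1
4 = 4*1 + 0
gcd(9, 166) = 1, so the inverse exists.
Bézout: 1 = −2*166 + 37*9.
So 9⁻¹ ≡ 37 (mod 166).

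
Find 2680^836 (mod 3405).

415

2680^1 ≡ 2680 (mod 3405)
2680^2 ≡ 2680^2 = 7182400 ≡ 1255 (mod 3405)
2680^4 ≡ 1255^2 = 1575025 ≡ 1915 (mod 3405)
2680^8 ≡ 1915^2 = 3667225 ≡ 40 (mod 3405)
2680^16 ≡ 40^2 = 1600 (mod 3405)
2680^32 ≡ 1600^2 = 2560000 ≡ 2845 (mod 3405)
2680^64 ≡ 2845^2 = 8094025 ≡ 340 (mod 3405)
2680^128 ≡ 340^2 = 115600 ≡ 3235 (mod 3405)
2680^256 ≡ 3235^2 = 10465225 ≡ 1660 (mod 3405)
2680^512 ≡ 1660^2 = 2755600 ≡ 955 (mod 3405)
2680^836 = 2680^512 · 2680^256 · 2680^64 · 2680^4 ≡ 955 · 1660 · 340 · 1915 (mod 3405).
Accumulate the product:
955 · 1660 = 1585300 ≡ 1975
1975 · 340 = 671500 ≡ 715
715 · 1915 = 1369225 ≡ 415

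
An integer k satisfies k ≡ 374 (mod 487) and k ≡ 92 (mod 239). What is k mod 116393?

62710

487⁻¹ mod 239: 487×186 ≡ 1 (mod 239), so 487⁻¹ ≡ 186.
k = 374 + 487×((92 − 374)×186 mod 239) = 374 + 487×128 = 62710.
Check: 62710 mod 487 = 374, 62710 mod 239 = 92. ✓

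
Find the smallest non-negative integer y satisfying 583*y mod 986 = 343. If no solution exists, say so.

327

gcd(583, 986) = 1, so a unique solution mod 986 exists.
583⁻¹ ≡ 619 (mod 986).
y ≡ 619*343 ≡ 327 (mod 986).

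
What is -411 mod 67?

-411 = -7·67 + 58, so -411 ≡ 58 (mod 67).

58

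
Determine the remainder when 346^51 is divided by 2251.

51 in binary is 110011, i.e. 51 = 32 + 16 + 2 + 1.
346^1 ≡ 346 (mod 2251)
346^2 ≡ 346^2 = 119716 ≡ 413 (mod 2251)
346^4 ≡ 413^2 = 170569 ≡ 1744 (mod 2251)
346^8 ≡ 1744^2 = 3041536 ≡ 435 (mod 2251)
346^16 ≡ 435^2 = 189225 ≡ 141 (mod 2251)
346^32 ≡ 141^2 = 19881 ≡ 1873 (mod 2251)
346^51 = 346^32 · 346^16 · 346^2 · 346^1 ≡ 1873 · 141 · 413 · 346 (mod 2251).
Accumulate the product:
1873 · 141 = 264093 ≡ 726
726 · 413 = 299838 ≡ 455
455 · 346 = 157430 ≡ 2111

2111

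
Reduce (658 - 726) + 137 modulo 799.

658 - 726 = -68 ≡ 731 (mod 799)
731 + 137 = 868 ≡ 69 (mod 799)

69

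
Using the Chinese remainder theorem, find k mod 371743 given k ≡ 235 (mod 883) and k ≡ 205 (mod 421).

883⁻¹ mod 421: 883×267 ≡ 1 (mod 421), so 883⁻¹ ≡ 267.
k = 235 + 883×((205 − 235)×267 mod 421) = 235 + 883×410 = 362265.
Check: 362265 mod 883 = 235, 362265 mod 421 = 205. ✓

362265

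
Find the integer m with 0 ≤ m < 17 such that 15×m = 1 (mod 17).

17 = 1×15 + 2
15 = 7×2 + 1
2 = 2×1 + 0
gcd(15, 17) = 1, so the inverse exists.
Back-substitute for 1:
1 = 1×15 − 7×2
  = −7×17 + 8×15
So 15⁻¹ ≡ 8 (mod 17).

8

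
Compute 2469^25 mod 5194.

3645

Using repeated squaring:
2469^1 ≡ 2469 (mod 5194)
2469^2 ≡ 2469^2 = 6095961 ≡ 3399 (mod 5194)
2469^4 ≡ 3399^2 = 11553201 ≡ 1745 (mod 5194)
2469^8 ≡ 1745^2 = 3045025 ≡ 1341 (mod 5194)
2469^16 ≡ 1341^2 = 1798281 ≡ 1157 (mod 5194)
2469^25 = 2469^16 × 2469^8 × 2469^1 ≡ 1157 × 1341 × 2469 (mod 5194).
Accumulate the product:
1157 × 1341 = 1551537 ≡ 3725
3725 × 2469 = 9197025 ≡ 3645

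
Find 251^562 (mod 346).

333

By square-and-multiply:
562 in binary is 1000110010, i.e. 562 = 512 + 32 + 16 + 2.
251^1 ≡ 251 (mod 346)
251^2 ≡ 251^2 = 63001 ≡ 29 (mod 346)
251^4 ≡ 29^2 = 841 ≡ 149 (mod 346)
251^8 ≡ 149^2 = 22201 ≡ 57 (mod 346)
251^16 ≡ 57^2 = 3249 ≡ 135 (mod 346)
251^32 ≡ 135^2 = 18225 ≡ 233 (mod 346)
251^64 ≡ 233^2 = 54289 ≡ 313 (mod 346)
251^128 ≡ 313^2 = 97969 ≡ 51 (mod 346)
251^256 ≡ 51^2 = 2601 ≡ 179 (mod 346)
251^512 ≡ 179^2 = 32041 ≡ 209 (mod 346)
251^562 = 251^512 · 251^32 · 251^16 · 251^2 ≡ 209 · 233 · 135 · 29 (mod 346).
Accumulate the product:
209 · 233 = 48697 ≡ 257
257 · 135 = 34695 ≡ 95
95 · 29 = 2755 ≡ 333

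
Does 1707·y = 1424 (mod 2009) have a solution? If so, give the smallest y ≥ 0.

900

gcd(1707, 2009) = 1, so a unique solution mod 2009 exists.
1707⁻¹ ≡ 153 (mod 2009).
y ≡ 153·1424 ≡ 900 (mod 2009).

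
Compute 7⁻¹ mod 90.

13

Run the extended Euclidean algorithm:
90 = 12·7 + 6
7 = 1·6 + 1
6 = 6·1 + 0
gcd(7, 90) = 1, so the inverse exists.
Back-substitute for 1:
1 = 1·7 − 1·6
  = −1·90 + 13·7
So 7⁻¹ ≡ 13 (mod 90).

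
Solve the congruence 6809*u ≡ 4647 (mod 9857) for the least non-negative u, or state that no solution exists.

8895

gcd(6809, 9857) = 1, so a unique solution mod 9857 exists.
6809⁻¹ ≡ 3470 (mod 9857).
u ≡ 3470*4647 ≡ 8895 (mod 9857).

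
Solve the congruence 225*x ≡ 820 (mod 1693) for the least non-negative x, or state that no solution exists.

267

gcd(225, 1693) = 1, so a unique solution mod 1693 exists.
225⁻¹ ≡ 1076 (mod 1693).
x ≡ 1076*820 ≡ 267 (mod 1693).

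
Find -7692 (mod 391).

128

-7692 = -20*391 + 128, so -7692 ≡ 128 (mod 391).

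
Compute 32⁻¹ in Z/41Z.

Run the extended Euclidean algorithm:
41 = 1·32 + 9
32 = 3·9 + 5
9 = 1·5 + 4
5 = 1·4 + 1
4 = 4·1 + 0
gcd(32, 41) = 1, so the inverse exists.
Back-substitute for 1:
1 = 1·5 − 1·4
  = −1·9 + 2·5
  = 2·32 − 7·9
  = −7·41 + 9·32
So 32⁻¹ ≡ 9 (mod 41).

9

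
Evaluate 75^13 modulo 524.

By square-and-multiply:
13 in binary is 1101, i.e. 13 = 8 + 4 + 1.
75^1 ≡ 75 (mod 524)
75^2 ≡ 75^2 = 5625 ≡ 385 (mod 524)
75^4 ≡ 385^2 = 148225 ≡ 457 (mod 524)
75^8 ≡ 457^2 = 208849 ≡ 297 (mod 524)
75^13 = 75^8 * 75^4 * 75^1 ≡ 297 * 457 * 75 (mod 524).
Accumulate the product:
297 * 457 = 135729 ≡ 13
13 * 75 = 975 ≡ 451

451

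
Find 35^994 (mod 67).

Using repeated squaring:
994 in binary is 1111100010, i.e. 994 = 512 + 256 + 128 + 64 + 32 + 2.
35^1 ≡ 35 (mod 67)
35^2 ≡ 35^2 = 1225 ≡ 19 (mod 67)
35^4 ≡ 19^2 = 361 ≡ 26 (mod 67)
35^8 ≡ 26^2 = 676 ≡ 6 (mod 67)
35^16 ≡ 6^2 = 36 (mod 67)
35^32 ≡ 36^2 = 1296 ≡ 23 (mod 67)
35^64 ≡ 23^2 = 529 ≡ 60 (mod 67)
35^128 ≡ 60^2 = 3600 ≡ 49 (mod 67)
35^256 ≡ 49^2 = 2401 ≡ 56 (mod 67)
35^512 ≡ 56^2 = 3136 ≡ 54 (mod 67)
35^994 = 35^512 * 35^256 * 35^128 * 35^64 * 35^32 * 35^2 ≡ 54 * 56 * 49 * 60 * 23 * 19 (mod 67).
Accumulate the product:
54 * 56 = 3024 ≡ 9
9 * 49 = 441 ≡ 39
39 * 60 = 2340 ≡ 62
62 * 23 = 1426 ≡ 19
19 * 19 = 361 ≡ 26

26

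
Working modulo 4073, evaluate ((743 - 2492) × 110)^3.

1487

743 - 2492 = -1749 ≡ 2324 (mod 4073)
2324 × 110 = 255640 ≡ 3114 (mod 4073)
(3114)^3 ≡ 1487 (mod 4073)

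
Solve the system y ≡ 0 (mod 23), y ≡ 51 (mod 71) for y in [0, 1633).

23⁻¹ mod 71: 23*34 ≡ 1 (mod 71), so 23⁻¹ ≡ 34.
y = 0 + 23*((51 − 0)*34 mod 71) = 0 + 23*30 = 690.

690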